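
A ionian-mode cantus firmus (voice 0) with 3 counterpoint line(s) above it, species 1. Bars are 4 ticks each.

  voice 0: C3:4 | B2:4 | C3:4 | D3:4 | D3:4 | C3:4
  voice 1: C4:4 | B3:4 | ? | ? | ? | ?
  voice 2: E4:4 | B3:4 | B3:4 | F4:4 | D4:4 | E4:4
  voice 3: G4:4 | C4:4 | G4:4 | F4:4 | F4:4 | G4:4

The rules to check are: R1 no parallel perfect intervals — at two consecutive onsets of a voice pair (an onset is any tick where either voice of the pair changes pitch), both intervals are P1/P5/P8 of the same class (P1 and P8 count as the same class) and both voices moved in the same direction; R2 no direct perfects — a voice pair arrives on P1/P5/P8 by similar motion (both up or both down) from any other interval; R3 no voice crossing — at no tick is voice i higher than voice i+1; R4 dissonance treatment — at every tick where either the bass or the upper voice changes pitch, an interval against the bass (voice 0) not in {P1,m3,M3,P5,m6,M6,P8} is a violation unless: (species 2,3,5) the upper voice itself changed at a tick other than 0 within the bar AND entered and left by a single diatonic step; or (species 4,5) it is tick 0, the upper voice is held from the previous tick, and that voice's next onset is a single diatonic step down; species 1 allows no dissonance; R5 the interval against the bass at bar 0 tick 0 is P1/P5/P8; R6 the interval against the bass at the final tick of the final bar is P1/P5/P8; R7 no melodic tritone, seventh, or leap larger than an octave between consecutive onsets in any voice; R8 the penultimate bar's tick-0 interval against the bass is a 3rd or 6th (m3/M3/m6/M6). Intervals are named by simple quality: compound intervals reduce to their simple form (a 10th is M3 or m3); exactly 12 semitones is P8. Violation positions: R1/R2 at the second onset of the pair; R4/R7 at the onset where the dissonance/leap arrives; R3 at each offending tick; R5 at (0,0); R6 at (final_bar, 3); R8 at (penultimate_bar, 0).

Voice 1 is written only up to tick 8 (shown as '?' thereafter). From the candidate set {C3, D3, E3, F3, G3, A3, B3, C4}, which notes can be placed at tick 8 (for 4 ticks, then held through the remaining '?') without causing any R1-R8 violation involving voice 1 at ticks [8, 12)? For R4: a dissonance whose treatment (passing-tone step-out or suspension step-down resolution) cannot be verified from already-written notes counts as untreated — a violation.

C3: violates R7
D3: violates R4
E3: legal
F3: violates R4,R7
G3: legal
A3: legal
B3: violates R4
C4: violates R1,R2,R3

{A3, E3, G3}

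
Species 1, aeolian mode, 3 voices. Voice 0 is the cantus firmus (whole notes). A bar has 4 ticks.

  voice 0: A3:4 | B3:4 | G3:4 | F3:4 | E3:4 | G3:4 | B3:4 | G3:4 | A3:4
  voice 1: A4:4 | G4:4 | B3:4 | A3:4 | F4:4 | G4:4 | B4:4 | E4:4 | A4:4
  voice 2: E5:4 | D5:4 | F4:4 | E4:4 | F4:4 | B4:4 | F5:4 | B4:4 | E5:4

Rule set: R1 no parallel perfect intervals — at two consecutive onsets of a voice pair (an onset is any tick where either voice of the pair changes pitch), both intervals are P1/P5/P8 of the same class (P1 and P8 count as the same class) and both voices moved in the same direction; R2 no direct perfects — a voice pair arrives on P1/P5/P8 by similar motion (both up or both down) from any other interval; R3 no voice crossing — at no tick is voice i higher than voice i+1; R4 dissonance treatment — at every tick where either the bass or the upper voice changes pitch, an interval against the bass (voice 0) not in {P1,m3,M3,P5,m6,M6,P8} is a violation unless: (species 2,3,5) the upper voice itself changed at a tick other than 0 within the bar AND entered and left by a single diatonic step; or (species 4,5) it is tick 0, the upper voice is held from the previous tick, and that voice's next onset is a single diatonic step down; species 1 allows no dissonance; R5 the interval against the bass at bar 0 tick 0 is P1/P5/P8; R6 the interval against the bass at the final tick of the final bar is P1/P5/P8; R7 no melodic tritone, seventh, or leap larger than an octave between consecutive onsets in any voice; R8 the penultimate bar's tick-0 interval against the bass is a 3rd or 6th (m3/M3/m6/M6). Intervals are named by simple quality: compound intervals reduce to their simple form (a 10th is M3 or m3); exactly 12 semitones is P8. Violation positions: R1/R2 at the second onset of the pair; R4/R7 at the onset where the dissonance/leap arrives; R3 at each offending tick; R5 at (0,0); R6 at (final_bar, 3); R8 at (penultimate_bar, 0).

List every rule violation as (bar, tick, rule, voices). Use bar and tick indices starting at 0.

(1, 0, R1, (1, 2))
(2, 0, R4, (0, 2))
(3, 0, R2, (1, 2))
(3, 0, R4, (0, 2))
(4, 0, R2, (1, 2))
(4, 0, R4, (0, 1))
(4, 0, R4, (0, 2))
(5, 0, R2, (0, 1))
(5, 0, R7, (2,))
(6, 0, R1, (0, 1))
(6, 0, R4, (0, 2))
(6, 0, R7, (2,))
(7, 0, R2, (1, 2))
(7, 0, R7, (2,))
(8, 0, R1, (1, 2))
(8, 0, R2, (0, 1))
(8, 0, R2, (0, 2))

bar 0: v0=A3 v1=A4 v2=E5 downbeat P5
bar 1: v0=B3 v1=G4 v2=D5 downbeat m3
bar 2: v0=G3 v1=B3 v2=F4 downbeat m7
bar 3: v0=F3 v1=A3 v2=E4 downbeat M7
bar 4: v0=E3 v1=F4 v2=F4 downbeat m2
bar 5: v0=G3 v1=G4 v2=B4 downbeat M3
bar 6: v0=B3 v1=B4 v2=F5 downbeat TT
bar 7: v0=G3 v1=E4 v2=B4 downbeat M3
bar 8: v0=A3 v1=A4 v2=E5 downbeat P5
  -> R1 @ bar 1 tick 0 v(1, 2): A4/E5 P5 -> G4/D5 P5 similar
  -> R4 @ bar 2 tick 0 v(0, 2): G3/F4 m7 untreated
  -> R2 @ bar 3 tick 0 v(1, 2): B3/F4 TT -> A3/E4 P5 similar
  -> R4 @ bar 3 tick 0 v(0, 2): F3/E4 M7 untreated
  -> R2 @ bar 4 tick 0 v(1, 2): A3/E4 P5 -> F4/F4 P1 similar
  -> R4 @ bar 4 tick 0 v(0, 1): E3/F4 m2 untreated
  -> R4 @ bar 4 tick 0 v(0, 2): E3/F4 m2 untreated
  -> R2 @ bar 5 tick 0 v(0, 1): E3/F4 m2 -> G3/G4 P8 similar
  -> R7 @ bar 5 tick 0 v(2,): F4->B4 leap 6st
  -> R1 @ bar 6 tick 0 v(0, 1): G3/G4 P8 -> B3/B4 P8 similar
  -> R4 @ bar 6 tick 0 v(0, 2): B3/F5 TT untreated
  -> R7 @ bar 6 tick 0 v(2,): B4->F5 leap 6st
  -> R2 @ bar 7 tick 0 v(1, 2): B4/F5 TT -> E4/B4 P5 similar
  -> R7 @ bar 7 tick 0 v(2,): F5->B4 leap 6st
  -> R1 @ bar 8 tick 0 v(1, 2): E4/B4 P5 -> A4/E5 P5 similar
  -> R2 @ bar 8 tick 0 v(0, 1): G3/E4 M6 -> A3/A4 P8 similar
  -> R2 @ bar 8 tick 0 v(0, 2): G3/B4 M3 -> A3/E5 P5 similar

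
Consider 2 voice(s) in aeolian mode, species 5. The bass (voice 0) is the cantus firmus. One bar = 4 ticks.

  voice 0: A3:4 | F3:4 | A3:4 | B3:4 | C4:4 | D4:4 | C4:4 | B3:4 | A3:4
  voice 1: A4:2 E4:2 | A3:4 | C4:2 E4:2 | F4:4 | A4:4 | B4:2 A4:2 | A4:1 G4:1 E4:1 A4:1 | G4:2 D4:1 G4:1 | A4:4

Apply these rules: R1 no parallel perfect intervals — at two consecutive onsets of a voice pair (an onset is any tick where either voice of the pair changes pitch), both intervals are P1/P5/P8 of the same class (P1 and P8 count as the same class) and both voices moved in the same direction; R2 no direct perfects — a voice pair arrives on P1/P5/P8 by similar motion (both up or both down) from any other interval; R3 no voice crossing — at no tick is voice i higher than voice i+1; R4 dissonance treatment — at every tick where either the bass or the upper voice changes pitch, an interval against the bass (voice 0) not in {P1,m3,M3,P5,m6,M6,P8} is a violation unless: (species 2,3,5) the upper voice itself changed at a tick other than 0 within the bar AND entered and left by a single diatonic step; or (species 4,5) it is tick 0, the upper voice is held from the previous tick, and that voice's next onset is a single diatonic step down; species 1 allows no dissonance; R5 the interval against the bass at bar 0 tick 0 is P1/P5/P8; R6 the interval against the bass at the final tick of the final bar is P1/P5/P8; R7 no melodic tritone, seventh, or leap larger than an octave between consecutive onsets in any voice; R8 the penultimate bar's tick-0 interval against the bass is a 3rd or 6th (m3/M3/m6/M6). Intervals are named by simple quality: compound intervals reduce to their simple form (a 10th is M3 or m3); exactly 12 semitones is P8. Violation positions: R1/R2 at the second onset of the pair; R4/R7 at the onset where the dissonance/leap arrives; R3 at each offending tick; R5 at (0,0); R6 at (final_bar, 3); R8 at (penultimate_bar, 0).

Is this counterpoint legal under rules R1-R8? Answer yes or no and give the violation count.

bar 0: v0=A3 v1=A4 (P8)
bar 1: v0=F3 v1=A3 (M3)
bar 2: v0=A3 v1=C4 (m3)
bar 3: v0=B3 v1=F4 (TT)
bar 4: v0=C4 v1=A4 (M6)
bar 5: v0=D4 v1=B4 (M6)
bar 6: v0=C4 v1=A4 (M6)
bar 7: v0=B3 v1=G4 (m6)
bar 8: v0=A3 v1=A4 (P8)
  R4 @ bar3.0: B3/F4 TT untreated

No (1 violations)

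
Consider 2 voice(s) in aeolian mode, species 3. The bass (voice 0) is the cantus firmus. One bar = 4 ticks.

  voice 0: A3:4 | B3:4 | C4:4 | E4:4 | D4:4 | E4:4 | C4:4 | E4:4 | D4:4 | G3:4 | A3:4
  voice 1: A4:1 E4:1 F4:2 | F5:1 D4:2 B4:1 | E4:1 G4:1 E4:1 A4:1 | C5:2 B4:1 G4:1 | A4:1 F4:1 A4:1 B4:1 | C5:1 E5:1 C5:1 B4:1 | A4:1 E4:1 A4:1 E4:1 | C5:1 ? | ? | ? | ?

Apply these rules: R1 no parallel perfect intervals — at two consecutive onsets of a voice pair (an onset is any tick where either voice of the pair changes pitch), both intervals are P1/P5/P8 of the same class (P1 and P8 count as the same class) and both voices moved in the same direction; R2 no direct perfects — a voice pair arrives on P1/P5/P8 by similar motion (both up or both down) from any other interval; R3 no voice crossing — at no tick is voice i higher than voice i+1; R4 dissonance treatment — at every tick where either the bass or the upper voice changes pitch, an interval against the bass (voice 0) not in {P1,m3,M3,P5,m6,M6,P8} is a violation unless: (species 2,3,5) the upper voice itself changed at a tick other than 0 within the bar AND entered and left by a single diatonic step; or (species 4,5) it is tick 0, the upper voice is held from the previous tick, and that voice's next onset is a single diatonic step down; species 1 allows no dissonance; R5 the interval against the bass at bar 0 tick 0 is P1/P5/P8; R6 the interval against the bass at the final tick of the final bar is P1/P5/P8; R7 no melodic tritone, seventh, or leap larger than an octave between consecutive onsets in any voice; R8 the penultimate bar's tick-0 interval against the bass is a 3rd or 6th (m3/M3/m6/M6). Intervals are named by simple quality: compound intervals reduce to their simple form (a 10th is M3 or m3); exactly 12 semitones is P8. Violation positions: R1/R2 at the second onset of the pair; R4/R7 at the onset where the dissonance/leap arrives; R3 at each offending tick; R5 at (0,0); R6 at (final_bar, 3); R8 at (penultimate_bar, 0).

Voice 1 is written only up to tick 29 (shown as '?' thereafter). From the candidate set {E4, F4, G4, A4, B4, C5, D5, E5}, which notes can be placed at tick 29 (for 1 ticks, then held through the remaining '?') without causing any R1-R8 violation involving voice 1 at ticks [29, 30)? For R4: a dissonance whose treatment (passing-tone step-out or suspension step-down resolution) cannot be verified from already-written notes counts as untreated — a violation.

{B4, C5, E4, E5, G4}

E4: legal
F4: violates R4
G4: legal
A4: violates R4
B4: legal
C5: legal
D5: violates R4
E5: legal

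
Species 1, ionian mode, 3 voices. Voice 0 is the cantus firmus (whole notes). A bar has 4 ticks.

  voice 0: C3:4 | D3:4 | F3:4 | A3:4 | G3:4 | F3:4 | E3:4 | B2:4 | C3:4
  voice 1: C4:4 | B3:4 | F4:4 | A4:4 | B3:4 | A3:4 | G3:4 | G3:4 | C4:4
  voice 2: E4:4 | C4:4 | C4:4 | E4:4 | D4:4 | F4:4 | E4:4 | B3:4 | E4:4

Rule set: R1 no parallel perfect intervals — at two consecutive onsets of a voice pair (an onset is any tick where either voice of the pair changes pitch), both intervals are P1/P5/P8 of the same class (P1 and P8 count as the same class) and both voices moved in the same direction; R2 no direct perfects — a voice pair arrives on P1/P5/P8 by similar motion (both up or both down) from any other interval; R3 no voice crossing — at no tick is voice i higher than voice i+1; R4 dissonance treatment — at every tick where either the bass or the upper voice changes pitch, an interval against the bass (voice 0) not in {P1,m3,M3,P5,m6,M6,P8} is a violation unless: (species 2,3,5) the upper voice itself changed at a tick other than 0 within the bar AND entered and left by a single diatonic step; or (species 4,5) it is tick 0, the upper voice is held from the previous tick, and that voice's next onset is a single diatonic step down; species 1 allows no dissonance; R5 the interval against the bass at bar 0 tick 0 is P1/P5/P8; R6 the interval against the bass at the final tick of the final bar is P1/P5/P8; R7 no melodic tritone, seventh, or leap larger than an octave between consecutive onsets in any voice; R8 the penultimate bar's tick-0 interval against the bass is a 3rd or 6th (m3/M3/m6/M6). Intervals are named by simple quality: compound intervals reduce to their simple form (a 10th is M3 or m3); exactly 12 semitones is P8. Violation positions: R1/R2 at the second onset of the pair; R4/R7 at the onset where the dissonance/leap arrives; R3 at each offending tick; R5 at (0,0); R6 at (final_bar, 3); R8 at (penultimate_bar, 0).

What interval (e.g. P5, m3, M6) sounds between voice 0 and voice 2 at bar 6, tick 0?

voice 0=E3 voice 2=E4 -> P8

P8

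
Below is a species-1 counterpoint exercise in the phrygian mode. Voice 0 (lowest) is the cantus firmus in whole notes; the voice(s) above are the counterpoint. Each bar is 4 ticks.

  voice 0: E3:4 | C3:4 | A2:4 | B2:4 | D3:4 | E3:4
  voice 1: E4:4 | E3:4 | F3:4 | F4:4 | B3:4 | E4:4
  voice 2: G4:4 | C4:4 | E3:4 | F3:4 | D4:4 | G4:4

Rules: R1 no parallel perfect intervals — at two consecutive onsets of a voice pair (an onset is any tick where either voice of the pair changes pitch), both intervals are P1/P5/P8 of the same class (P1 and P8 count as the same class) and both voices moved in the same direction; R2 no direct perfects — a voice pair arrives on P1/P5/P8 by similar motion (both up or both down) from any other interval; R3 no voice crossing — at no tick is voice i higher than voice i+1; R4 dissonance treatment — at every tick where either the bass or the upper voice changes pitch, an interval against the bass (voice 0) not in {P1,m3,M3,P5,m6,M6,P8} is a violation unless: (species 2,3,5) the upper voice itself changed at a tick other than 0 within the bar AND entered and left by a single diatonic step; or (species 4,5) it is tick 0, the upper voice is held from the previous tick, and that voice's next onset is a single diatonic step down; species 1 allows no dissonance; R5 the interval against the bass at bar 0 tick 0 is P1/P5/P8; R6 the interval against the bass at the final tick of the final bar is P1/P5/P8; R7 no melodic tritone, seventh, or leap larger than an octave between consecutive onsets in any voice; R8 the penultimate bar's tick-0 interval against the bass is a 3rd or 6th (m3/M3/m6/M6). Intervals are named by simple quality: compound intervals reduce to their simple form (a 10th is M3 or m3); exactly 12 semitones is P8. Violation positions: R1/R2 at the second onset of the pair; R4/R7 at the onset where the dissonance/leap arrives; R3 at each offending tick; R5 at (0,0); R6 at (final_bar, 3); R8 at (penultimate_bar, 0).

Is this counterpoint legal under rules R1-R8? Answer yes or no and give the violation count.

No (19 violations)

bar 0: v0=E3 v1=E4 v2=G4 (m3)
bar 1: v0=C3 v1=E3 v2=C4 (P8)
bar 2: v0=A2 v1=F3 v2=E3 (P5)
bar 3: v0=B2 v1=F4 v2=F3 (TT)
bar 4: v0=D3 v1=B3 v2=D4 (P8)
bar 5: v0=E3 v1=E4 v2=G4 (m3)
  R5 @ bar0.0: opens on m3
  R2 @ bar1.0: E3/G4 m3 -> C3/C4 P8 similar
  R2 @ bar2.0: C3/C4 P8 -> A2/E3 P5 similar
  R3 @ bar2.0: F3 above E3
  R3 @ bar2.1: F3 above E3
  R3 @ bar2.2: F3 above E3
  R3 @ bar2.3: F3 above E3
  R2 @ bar3.0: F3/E3 m2 -> F4/F3 P8 similar
  R3 @ bar3.0: F4 above F3
  R4 @ bar3.0: B2/F4 TT untreated
  R4 @ bar3.0: B2/F3 TT untreated
  R3 @ bar3.1: F4 above F3
  R3 @ bar3.2: F4 above F3
  R3 @ bar3.3: F4 above F3
  R2 @ bar4.0: B2/F3 TT -> D3/D4 P8 similar
  R7 @ bar4.0: F4->B3 leap 6st
  R8 @ bar4.0: penult P8 not 3rd/6th
  R2 @ bar5.0: D3/B3 M6 -> E3/E4 P8 similar
  R6 @ bar5.3: closes on m3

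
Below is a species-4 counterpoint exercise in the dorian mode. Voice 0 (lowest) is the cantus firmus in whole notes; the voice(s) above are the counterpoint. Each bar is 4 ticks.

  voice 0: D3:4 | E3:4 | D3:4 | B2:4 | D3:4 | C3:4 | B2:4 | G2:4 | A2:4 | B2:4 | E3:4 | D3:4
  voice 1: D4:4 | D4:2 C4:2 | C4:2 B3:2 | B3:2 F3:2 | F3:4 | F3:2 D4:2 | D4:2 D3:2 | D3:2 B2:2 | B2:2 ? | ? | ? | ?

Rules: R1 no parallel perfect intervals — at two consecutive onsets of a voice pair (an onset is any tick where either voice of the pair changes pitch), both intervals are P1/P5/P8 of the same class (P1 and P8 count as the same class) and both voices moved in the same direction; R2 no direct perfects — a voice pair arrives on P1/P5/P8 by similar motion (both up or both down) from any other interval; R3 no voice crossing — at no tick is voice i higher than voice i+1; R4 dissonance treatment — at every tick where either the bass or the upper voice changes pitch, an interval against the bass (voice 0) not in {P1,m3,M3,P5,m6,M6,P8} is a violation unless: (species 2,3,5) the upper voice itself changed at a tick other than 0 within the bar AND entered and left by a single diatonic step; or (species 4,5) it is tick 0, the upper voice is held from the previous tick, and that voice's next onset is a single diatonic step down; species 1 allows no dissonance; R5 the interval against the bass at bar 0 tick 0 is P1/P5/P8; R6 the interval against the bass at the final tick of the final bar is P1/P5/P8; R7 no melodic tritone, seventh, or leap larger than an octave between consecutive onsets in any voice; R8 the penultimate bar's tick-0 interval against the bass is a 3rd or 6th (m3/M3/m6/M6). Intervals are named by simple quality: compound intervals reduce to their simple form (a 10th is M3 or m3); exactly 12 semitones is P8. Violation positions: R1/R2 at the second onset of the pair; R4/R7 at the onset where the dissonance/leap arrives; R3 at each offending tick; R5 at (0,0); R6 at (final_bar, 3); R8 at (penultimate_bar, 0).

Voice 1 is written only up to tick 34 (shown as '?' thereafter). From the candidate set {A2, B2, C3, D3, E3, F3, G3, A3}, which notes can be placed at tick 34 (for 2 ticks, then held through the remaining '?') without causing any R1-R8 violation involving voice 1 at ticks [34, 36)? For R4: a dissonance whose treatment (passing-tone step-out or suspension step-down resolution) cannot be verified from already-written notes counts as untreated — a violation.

A2: legal
B2: legal
C3: legal
D3: violates R4
E3: legal
F3: violates R7
G3: violates R4
A3: violates R7

{A2, B2, C3, E3}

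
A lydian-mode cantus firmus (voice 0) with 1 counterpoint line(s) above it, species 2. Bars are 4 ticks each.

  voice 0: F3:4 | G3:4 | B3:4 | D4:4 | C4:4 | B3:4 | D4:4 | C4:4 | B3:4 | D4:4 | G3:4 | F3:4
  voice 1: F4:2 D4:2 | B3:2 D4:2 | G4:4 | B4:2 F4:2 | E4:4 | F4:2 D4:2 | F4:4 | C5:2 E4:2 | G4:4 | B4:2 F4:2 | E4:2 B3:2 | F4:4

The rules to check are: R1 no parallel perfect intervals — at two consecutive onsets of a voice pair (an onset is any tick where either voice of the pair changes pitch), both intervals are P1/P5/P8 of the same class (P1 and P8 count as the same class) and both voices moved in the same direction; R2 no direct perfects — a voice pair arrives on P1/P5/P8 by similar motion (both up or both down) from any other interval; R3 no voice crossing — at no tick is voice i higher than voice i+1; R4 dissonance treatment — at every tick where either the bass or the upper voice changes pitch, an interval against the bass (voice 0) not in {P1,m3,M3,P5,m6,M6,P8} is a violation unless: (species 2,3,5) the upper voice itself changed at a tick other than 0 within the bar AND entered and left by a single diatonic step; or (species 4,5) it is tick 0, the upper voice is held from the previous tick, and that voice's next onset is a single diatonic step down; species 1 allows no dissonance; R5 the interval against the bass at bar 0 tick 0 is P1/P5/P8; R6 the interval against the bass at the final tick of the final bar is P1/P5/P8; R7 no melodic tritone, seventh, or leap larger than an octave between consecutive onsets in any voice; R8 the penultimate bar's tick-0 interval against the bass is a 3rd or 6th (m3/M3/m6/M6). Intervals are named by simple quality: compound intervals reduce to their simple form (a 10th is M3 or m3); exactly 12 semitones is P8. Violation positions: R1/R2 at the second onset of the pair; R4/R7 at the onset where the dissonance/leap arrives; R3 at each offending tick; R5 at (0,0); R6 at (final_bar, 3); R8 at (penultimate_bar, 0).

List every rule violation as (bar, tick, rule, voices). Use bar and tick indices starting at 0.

bar 0: v0=F3 v1=F4 downbeat P8
bar 1: v0=G3 v1=B3 downbeat M3
bar 2: v0=B3 v1=G4 downbeat m6
bar 3: v0=D4 v1=B4 downbeat M6
bar 4: v0=C4 v1=E4 downbeat M3
bar 5: v0=B3 v1=F4 downbeat TT
bar 6: v0=D4 v1=F4 downbeat m3
bar 7: v0=C4 v1=C5 downbeat P8
bar 8: v0=B3 v1=G4 downbeat m6
bar 9: v0=D4 v1=B4 downbeat M6
bar 10: v0=G3 v1=E4 downbeat M6
bar 11: v0=F3 v1=F4 downbeat P8
  -> R7 @ bar 3 tick 2 v(1,): B4->F4 leap 6st
  -> R4 @ bar 5 tick 0 v(0, 1): B3/F4 TT untreated
  -> R7 @ bar 9 tick 2 v(1,): B4->F4 leap 6st
  -> R7 @ bar 11 tick 0 v(1,): B3->F4 leap 6st

(3, 2, R7, (1,))
(5, 0, R4, (0, 1))
(9, 2, R7, (1,))
(11, 0, R7, (1,))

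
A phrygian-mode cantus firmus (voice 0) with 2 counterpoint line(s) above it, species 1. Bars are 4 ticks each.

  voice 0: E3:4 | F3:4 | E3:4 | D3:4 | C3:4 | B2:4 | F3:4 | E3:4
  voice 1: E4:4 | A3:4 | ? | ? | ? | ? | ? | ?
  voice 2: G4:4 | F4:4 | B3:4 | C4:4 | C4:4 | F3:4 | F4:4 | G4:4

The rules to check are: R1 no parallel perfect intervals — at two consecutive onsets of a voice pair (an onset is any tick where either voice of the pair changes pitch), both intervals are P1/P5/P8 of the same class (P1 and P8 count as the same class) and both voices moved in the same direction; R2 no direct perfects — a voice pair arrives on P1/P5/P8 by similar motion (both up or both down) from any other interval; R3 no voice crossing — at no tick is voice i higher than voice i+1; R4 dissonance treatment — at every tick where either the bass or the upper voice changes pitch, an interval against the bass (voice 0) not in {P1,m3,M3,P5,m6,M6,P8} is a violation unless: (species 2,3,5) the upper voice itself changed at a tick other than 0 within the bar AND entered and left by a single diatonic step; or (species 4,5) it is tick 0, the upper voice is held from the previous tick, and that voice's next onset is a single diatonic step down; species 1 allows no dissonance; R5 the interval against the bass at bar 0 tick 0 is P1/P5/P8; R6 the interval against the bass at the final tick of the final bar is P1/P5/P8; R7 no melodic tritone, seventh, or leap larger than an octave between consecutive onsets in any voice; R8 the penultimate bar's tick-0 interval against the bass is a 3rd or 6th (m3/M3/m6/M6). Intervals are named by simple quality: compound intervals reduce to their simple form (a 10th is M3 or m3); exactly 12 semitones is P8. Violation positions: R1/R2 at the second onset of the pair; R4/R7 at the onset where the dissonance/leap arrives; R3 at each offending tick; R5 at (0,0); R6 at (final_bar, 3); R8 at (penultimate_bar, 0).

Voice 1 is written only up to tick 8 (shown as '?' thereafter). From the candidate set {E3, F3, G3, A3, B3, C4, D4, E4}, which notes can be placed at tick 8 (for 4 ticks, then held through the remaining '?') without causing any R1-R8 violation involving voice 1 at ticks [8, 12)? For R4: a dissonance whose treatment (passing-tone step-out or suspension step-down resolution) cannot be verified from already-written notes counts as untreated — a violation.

{B3, G3}

E3: violates R2
F3: violates R4
G3: legal
A3: violates R4
B3: legal
C4: violates R3
D4: violates R3,R4
E4: violates R3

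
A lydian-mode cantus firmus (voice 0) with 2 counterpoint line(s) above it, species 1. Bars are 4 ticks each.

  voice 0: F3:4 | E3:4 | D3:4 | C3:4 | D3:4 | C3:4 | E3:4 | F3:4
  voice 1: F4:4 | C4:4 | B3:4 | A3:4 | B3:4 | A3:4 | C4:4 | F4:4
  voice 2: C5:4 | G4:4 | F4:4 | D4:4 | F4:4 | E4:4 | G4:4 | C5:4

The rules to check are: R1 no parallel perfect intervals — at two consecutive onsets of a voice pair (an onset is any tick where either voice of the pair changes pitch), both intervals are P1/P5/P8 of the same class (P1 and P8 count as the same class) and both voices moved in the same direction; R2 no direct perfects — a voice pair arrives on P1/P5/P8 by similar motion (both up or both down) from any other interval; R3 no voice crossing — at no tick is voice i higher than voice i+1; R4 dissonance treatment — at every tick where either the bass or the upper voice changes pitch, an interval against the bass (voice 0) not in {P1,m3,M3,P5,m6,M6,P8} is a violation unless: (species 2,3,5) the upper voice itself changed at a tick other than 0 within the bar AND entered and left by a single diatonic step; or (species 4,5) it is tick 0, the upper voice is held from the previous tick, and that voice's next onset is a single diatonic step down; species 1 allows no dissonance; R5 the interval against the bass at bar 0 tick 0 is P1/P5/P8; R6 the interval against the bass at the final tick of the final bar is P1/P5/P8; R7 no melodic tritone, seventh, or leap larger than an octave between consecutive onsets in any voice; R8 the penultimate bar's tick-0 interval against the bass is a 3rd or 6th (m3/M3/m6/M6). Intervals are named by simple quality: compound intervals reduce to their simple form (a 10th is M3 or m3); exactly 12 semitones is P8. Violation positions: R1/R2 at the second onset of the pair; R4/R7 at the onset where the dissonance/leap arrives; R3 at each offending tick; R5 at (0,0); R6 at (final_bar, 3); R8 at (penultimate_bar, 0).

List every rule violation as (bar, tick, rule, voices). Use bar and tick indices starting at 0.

bar 0: v0=F3 v1=F4 v2=C5 downbeat P5
bar 1: v0=E3 v1=C4 v2=G4 downbeat m3
bar 2: v0=D3 v1=B3 v2=F4 downbeat m3
bar 3: v0=C3 v1=A3 v2=D4 downbeat M2
bar 4: v0=D3 v1=B3 v2=F4 downbeat m3
bar 5: v0=C3 v1=A3 v2=E4 downbeat M3
bar 6: v0=E3 v1=C4 v2=G4 downbeat m3
bar 7: v0=F3 v1=F4 v2=C5 downbeat P5
  -> R1 @ bar 1 tick 0 v(1, 2): F4/C5 P5 -> C4/G4 P5 similar
  -> R4 @ bar 3 tick 0 v(0, 2): C3/D4 M2 untreated
  -> R2 @ bar 5 tick 0 v(1, 2): B3/F4 TT -> A3/E4 P5 similar
  -> R1 @ bar 6 tick 0 v(1, 2): A3/E4 P5 -> C4/G4 P5 similar
  -> R1 @ bar 7 tick 0 v(1, 2): C4/G4 P5 -> F4/C5 P5 similar
  -> R2 @ bar 7 tick 0 v(0, 1): E3/C4 m6 -> F3/F4 P8 similar
  -> R2 @ bar 7 tick 0 v(0, 2): E3/G4 m3 -> F3/C5 P5 similar

(1, 0, R1, (1, 2))
(3, 0, R4, (0, 2))
(5, 0, R2, (1, 2))
(6, 0, R1, (1, 2))
(7, 0, R1, (1, 2))
(7, 0, R2, (0, 1))
(7, 0, R2, (0, 2))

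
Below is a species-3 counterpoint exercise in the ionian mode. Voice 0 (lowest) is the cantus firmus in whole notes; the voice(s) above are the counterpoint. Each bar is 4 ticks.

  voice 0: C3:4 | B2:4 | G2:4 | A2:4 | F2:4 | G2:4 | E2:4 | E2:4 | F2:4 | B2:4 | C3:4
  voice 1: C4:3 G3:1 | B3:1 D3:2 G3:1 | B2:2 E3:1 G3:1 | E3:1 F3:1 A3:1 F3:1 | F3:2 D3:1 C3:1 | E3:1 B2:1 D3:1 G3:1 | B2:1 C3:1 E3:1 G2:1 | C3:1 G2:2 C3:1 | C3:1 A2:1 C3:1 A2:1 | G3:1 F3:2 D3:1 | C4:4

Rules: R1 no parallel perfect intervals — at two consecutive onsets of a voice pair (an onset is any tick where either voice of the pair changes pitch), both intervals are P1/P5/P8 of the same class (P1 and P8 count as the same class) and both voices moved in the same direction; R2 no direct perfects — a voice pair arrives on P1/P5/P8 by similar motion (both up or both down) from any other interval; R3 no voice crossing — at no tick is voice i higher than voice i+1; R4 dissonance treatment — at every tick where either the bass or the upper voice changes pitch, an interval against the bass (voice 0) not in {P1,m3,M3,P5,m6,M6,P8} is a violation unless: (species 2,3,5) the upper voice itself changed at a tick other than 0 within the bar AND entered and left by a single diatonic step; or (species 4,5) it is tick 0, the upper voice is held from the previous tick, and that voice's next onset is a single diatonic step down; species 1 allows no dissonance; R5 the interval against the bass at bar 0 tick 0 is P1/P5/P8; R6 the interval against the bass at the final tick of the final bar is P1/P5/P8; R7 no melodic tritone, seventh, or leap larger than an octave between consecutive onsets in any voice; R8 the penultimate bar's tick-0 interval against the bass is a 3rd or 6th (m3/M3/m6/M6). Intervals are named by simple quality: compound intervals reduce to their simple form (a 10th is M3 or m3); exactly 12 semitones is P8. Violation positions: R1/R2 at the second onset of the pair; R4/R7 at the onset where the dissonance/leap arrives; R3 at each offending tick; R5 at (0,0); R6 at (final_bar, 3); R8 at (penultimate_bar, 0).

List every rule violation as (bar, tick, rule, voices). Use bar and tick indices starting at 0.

bar 0: v0=C3 v1=C4 downbeat P8
bar 1: v0=B2 v1=B3 downbeat P8
bar 2: v0=G2 v1=B2 downbeat M3
bar 3: v0=A2 v1=E3 downbeat P5
bar 4: v0=F2 v1=F3 downbeat P8
bar 5: v0=G2 v1=E3 downbeat M6
bar 6: v0=E2 v1=B2 downbeat P5
bar 7: v0=E2 v1=C3 downbeat m6
bar 8: v0=F2 v1=C3 downbeat P5
bar 9: v0=B2 v1=G3 downbeat m6
bar 10: v0=C3 v1=C4 downbeat P8
  -> R2 @ bar 6 tick 0 v(0, 1): G2/G3 P8 -> E2/B2 P5 similar
  -> R7 @ bar 9 tick 0 v(0,): F2->B2 leap 6st
  -> R7 @ bar 9 tick 0 v(1,): A2->G3 leap 10st
  -> R4 @ bar 9 tick 1 v(0, 1): B2/F3 TT untreated
  -> R2 @ bar 10 tick 0 v(0, 1): B2/D3 m3 -> C3/C4 P8 similar
  -> R7 @ bar 10 tick 0 v(1,): D3->C4 leap 10st

(6, 0, R2, (0, 1))
(9, 0, R7, (0,))
(9, 0, R7, (1,))
(9, 1, R4, (0, 1))
(10, 0, R2, (0, 1))
(10, 0, R7, (1,))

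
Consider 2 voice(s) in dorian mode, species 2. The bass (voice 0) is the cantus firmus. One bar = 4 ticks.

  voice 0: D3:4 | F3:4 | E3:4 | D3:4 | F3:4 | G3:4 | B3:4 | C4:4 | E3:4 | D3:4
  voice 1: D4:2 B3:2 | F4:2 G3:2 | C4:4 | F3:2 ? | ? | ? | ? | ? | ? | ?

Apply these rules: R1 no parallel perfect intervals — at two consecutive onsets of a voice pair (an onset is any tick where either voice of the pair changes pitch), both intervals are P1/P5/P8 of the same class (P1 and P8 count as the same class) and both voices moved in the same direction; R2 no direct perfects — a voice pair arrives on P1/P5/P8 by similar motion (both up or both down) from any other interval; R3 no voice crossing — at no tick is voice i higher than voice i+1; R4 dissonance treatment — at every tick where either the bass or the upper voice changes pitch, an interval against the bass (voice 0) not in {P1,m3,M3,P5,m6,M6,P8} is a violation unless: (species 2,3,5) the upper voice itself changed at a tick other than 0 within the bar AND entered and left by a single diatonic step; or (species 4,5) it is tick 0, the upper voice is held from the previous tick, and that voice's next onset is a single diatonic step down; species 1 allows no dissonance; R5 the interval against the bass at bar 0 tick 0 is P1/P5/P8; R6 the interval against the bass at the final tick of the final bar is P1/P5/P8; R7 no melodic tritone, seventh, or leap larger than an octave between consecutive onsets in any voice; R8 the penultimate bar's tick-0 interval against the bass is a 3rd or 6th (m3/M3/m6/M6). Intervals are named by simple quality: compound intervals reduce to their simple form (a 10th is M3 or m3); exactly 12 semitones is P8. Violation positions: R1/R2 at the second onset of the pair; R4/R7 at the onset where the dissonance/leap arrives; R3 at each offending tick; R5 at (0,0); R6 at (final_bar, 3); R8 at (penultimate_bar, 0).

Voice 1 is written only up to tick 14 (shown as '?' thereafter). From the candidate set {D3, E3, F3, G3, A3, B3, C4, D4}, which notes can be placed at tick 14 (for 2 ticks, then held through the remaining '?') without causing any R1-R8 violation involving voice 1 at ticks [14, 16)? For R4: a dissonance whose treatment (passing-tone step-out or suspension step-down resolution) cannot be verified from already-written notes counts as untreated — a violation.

{A3, D3, D4, F3}

D3: legal
E3: violates R4
F3: legal
G3: violates R4
A3: legal
B3: violates R7
C4: violates R4
D4: legal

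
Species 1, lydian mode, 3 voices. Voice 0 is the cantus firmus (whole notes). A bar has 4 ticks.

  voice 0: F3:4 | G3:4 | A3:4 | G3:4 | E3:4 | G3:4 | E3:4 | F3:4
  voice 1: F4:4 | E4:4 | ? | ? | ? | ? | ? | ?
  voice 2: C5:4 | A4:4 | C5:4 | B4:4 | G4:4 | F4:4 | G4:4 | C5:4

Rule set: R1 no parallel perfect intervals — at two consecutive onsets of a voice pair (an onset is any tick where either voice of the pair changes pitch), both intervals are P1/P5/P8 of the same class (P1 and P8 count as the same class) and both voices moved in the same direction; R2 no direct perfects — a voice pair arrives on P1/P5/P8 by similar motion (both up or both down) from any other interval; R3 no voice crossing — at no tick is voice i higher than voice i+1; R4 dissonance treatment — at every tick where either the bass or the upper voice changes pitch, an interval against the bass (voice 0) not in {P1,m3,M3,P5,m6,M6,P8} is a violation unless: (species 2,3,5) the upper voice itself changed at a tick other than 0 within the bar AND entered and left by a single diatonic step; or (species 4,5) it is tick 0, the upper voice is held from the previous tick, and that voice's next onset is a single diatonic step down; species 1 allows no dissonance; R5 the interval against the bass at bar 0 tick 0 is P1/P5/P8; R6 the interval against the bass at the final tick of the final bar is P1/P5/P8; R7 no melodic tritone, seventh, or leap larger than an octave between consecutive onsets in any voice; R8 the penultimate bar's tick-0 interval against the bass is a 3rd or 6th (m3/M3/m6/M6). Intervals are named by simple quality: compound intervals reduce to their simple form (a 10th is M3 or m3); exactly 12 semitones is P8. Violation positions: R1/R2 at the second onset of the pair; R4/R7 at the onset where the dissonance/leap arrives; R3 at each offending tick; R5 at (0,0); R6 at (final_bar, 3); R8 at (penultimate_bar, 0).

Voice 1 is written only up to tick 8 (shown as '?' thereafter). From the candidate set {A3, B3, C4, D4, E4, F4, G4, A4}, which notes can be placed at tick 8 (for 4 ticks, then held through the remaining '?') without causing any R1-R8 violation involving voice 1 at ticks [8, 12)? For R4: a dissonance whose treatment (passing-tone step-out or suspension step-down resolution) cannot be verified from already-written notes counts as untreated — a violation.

A3: legal
B3: violates R4
C4: legal
D4: violates R4
E4: legal
F4: violates R2
G4: violates R4
A4: violates R2

{A3, C4, E4}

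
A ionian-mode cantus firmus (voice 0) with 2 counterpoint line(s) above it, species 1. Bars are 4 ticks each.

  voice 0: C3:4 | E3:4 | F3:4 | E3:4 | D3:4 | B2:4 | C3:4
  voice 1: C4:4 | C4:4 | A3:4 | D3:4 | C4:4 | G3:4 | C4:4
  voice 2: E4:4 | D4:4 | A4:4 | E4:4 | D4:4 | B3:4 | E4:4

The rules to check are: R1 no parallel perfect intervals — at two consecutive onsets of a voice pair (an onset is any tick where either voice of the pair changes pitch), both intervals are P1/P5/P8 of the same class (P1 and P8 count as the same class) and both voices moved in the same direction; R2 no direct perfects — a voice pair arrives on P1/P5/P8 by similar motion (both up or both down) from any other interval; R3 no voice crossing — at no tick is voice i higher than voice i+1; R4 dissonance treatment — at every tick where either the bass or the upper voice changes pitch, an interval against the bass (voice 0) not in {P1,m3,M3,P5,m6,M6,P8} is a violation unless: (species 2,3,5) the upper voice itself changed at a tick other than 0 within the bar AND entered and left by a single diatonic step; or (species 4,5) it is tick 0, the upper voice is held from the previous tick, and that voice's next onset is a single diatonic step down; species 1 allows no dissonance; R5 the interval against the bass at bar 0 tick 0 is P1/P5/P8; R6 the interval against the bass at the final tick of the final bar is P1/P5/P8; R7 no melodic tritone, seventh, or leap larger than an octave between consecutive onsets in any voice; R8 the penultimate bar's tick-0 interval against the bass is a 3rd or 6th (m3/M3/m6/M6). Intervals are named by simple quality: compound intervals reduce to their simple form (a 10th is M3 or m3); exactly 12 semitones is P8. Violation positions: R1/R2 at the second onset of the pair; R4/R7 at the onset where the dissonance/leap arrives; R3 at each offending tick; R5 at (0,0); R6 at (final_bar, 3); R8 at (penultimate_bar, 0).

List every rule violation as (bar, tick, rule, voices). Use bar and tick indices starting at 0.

(0, 0, R5, (0, 2))
(1, 0, R4, (0, 2))
(3, 0, R2, (0, 2))
(3, 0, R3, (0, 1))
(3, 0, R4, (0, 1))
(3, 1, R3, (0, 1))
(3, 2, R3, (0, 1))
(3, 3, R3, (0, 1))
(4, 0, R1, (0, 2))
(4, 0, R4, (0, 1))
(4, 0, R7, (1,))
(5, 0, R1, (0, 2))
(5, 0, R8, (0, 2))
(6, 0, R2, (0, 1))
(6, 3, R6, (0, 2))

bar 0: v0=C3 v1=C4 v2=E4 downbeat M3
bar 1: v0=E3 v1=C4 v2=D4 downbeat m7
bar 2: v0=F3 v1=A3 v2=A4 downbeat M3
bar 3: v0=E3 v1=D3 v2=E4 downbeat P8
bar 4: v0=D3 v1=C4 v2=D4 downbeat P8
bar 5: v0=B2 v1=G3 v2=B3 downbeat P8
bar 6: v0=C3 v1=C4 v2=E4 downbeat M3
  -> R5 @ bar 0 tick 0 v(0, 2): opens on M3
  -> R4 @ bar 1 tick 0 v(0, 2): E3/D4 m7 untreated
  -> R2 @ bar 3 tick 0 v(0, 2): F3/A4 M3 -> E3/E4 P8 similar
  -> R3 @ bar 3 tick 0 v(0, 1): E3 above D3
  -> R4 @ bar 3 tick 0 v(0, 1): E3/D3 M2 untreated
  -> R3 @ bar 3 tick 1 v(0, 1): E3 above D3
  -> R3 @ bar 3 tick 2 v(0, 1): E3 above D3
  -> R3 @ bar 3 tick 3 v(0, 1): E3 above D3
  -> R1 @ bar 4 tick 0 v(0, 2): E3/E4 P8 -> D3/D4 P8 similar
  -> R4 @ bar 4 tick 0 v(0, 1): D3/C4 m7 untreated
  -> R7 @ bar 4 tick 0 v(1,): D3->C4 leap 10st
  -> R1 @ bar 5 tick 0 v(0, 2): D3/D4 P8 -> B2/B3 P8 similar
  -> R8 @ bar 5 tick 0 v(0, 2): penult P8 not 3rd/6th
  -> R2 @ bar 6 tick 0 v(0, 1): B2/G3 m6 -> C3/C4 P8 similar
  -> R6 @ bar 6 tick 3 v(0, 2): closes on M3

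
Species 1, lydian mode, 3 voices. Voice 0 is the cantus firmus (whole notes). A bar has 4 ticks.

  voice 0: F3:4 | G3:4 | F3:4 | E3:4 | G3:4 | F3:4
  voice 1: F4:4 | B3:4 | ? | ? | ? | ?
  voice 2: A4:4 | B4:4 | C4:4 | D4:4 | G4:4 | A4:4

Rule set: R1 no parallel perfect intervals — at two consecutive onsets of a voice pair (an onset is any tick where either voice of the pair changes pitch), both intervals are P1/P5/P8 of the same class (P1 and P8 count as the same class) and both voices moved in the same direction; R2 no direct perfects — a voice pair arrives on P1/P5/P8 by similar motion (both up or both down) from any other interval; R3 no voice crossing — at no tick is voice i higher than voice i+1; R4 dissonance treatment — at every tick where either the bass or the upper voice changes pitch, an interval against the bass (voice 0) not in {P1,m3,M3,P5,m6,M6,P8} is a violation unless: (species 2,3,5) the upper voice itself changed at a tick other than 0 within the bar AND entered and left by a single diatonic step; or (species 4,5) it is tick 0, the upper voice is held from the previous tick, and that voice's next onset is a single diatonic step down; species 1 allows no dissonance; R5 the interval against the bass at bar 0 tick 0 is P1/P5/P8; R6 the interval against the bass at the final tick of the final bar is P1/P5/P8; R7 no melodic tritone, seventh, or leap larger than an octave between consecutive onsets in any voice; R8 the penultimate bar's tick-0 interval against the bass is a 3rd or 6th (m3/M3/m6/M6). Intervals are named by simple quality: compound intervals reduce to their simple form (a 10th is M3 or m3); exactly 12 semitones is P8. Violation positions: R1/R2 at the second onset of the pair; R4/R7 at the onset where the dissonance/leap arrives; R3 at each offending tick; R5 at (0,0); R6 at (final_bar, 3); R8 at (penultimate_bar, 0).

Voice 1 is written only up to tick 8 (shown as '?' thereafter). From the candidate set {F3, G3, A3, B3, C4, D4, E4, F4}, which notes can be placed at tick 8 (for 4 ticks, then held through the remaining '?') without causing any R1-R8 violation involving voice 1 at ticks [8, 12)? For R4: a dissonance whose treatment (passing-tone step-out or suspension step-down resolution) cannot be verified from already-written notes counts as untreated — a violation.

{A3, C4}

F3: violates R2,R7
G3: violates R4
A3: legal
B3: violates R4
C4: legal
D4: violates R3
E4: violates R3,R4
F4: violates R3,R7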